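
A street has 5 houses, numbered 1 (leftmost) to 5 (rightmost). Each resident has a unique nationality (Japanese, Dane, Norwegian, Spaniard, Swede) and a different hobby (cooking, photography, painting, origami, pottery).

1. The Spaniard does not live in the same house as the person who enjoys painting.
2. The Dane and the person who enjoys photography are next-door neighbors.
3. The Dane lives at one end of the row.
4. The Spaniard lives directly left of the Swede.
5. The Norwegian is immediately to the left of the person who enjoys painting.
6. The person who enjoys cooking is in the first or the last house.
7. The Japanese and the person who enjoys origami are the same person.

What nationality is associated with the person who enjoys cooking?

Spaniard

The Dane is narrowed to house 1 or 5; consider each.
Placing it in house 1 leads to a contradiction, so it's in house 5.
Clue 2: the person who enjoys photography is in house 4.
The person who enjoys cooking is narrowed to house 1 or 5; consider each.
Placing it in house 5 leads to a contradiction, so it's in house 1.
The Japanese is narrowed to house 2 or 3; consider each.
Placing it in house 2 leads to a contradiction, so it's in house 3.
By clue 7, the person who enjoys origami is in house 3.
The Spaniard is in house 1 (clue 4).
Clue 4: the Swede is in house 2.
That leaves Norwegian as the nationality for house 4.
The person who enjoys painting is in house 5 (clue 5).
So house 2 gets pottery for hobby.
So: house 1 = Spaniard/cooking, house 2 = Swede/pottery, house 3 = Japanese/origami, house 4 = Norwegian/photography, house 5 = Dane/painting.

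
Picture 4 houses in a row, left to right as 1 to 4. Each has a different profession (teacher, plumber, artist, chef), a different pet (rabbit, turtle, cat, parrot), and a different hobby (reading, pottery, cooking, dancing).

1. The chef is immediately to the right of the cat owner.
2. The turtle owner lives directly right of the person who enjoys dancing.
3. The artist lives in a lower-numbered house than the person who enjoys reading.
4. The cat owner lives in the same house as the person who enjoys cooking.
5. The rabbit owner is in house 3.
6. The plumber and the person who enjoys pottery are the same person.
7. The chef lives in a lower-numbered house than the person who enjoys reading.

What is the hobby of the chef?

The rabbit owner is in house 3 (clue 5).
The chef is narrowed to house 2 or 3; consider each.
Placing it in house 2 leads to a contradiction, so it's in house 3.
By clue 1, the cat owner is in house 2.
From clue 4, the person who enjoys cooking must be in house 2.
Clue 7: the person who enjoys reading is in house 4.
So house 1 gets parrot for pet.
So house 4 gets turtle for pet.
The person who enjoys dancing is in house 3 (clue 2).
The plumber is in house 1 (clue 6).
From clue 6, the person who enjoys pottery must be in house 1.
That leaves artist as the profession for house 2.
House 4's profession must be teacher (nothing else left).
So: house 1 = plumber/parrot/pottery, house 2 = artist/cat/cooking, house 3 = chef/rabbit/dancing, house 4 = teacher/turtle/reading.

dancing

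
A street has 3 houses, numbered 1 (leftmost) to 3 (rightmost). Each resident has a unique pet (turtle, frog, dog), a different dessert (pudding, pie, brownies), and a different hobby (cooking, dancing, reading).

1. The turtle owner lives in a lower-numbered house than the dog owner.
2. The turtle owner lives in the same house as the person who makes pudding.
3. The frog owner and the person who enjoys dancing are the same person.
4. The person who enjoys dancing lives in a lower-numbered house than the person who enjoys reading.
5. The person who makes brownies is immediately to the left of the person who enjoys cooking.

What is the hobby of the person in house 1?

dancing

So house 3 gets pie for dessert.
That leaves dancing as the hobby for house 1.
By clue 3, the frog owner is in house 1.
So house 3 gets dog for pet.
By clue 2, the person who makes pudding is in house 2.
That leaves turtle as the pet for house 2.
So house 1 gets brownies for dessert.
Clue 5 places the person who enjoys cooking in house 2.
House 3 hobby: only reading fits.
So: house 1 = frog/brownies/dancing, house 2 = turtle/pudding/cooking, house 3 = dog/pie/reading.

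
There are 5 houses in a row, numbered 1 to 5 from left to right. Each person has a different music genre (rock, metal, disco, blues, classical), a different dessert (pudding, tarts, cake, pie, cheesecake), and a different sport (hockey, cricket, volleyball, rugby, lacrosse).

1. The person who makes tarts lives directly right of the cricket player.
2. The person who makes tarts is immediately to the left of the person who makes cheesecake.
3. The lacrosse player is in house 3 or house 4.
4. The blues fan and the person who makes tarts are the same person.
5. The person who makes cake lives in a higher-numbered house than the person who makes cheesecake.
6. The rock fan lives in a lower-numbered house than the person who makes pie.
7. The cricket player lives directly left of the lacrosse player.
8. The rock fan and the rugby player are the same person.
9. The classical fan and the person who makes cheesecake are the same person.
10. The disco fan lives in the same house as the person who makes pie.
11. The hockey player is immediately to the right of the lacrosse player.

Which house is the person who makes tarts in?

3

That leaves pudding as the dessert for house 1.
By clue 2, the person who makes tarts is in house 3.
From clue 2, the person who makes cheesecake must be in house 4.
From clue 4, the blues fan must be in house 3.
Clue 5: the person who makes cake is in house 5.
By clue 9, the classical fan is in house 4.
That leaves pie as the dessert for house 2.
From clue 1, the cricket player must be in house 2.
Clue 6: the rock fan is in house 1.
Clue 7: the lacrosse player is in house 3.
The rugby player is in house 1 (clue 8).
Clue 10 places the disco fan in house 2.
The hockey player is in house 4 (clue 11).
That leaves metal as the music genre for house 5.
House 5 sport: only volleyball fits.
So: house 1 = rock/pudding/rugby, house 2 = disco/pie/cricket, house 3 = blues/tarts/lacrosse, house 4 = classical/cheesecake/hockey, house 5 = metal/cake/volleyball.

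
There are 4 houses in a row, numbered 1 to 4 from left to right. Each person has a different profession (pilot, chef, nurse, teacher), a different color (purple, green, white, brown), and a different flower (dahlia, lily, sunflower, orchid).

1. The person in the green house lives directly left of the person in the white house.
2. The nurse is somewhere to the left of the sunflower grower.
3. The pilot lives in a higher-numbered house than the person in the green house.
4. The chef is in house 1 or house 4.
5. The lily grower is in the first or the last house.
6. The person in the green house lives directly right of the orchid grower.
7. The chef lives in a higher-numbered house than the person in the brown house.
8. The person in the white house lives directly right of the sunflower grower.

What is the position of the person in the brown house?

1

Clue 7: the chef is in house 4.
Clue 3 places the pilot in house 3.
Clue 3 places the person in the green house in house 2.
The orchid grower is in house 1 (clue 6).
Clue 1 places the person in the white house in house 3.
The sunflower grower is in house 2 (clue 8).
House 1 color: only brown fits.
The only color still possible for house 4 is purple.
House 3's flower must be dahlia (nothing else left).
House 4's flower must be lily (nothing else left).
By clue 2, the nurse is in house 1.
The only profession still possible for house 2 is teacher.
So: house 1 = nurse/brown/orchid, house 2 = teacher/green/sunflower, house 3 = pilot/white/dahlia, house 4 = chef/purple/lily.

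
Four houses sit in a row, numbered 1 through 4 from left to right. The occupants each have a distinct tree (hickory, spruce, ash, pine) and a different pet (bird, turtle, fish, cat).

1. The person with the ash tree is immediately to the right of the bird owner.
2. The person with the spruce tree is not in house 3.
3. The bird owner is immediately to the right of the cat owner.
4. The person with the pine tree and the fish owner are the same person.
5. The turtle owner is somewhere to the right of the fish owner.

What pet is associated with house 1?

fish

House 4 pet: only turtle fits.
The person with the ash tree is narrowed to house 3 or 4; consider each.
Placing it in house 3 leads to a contradiction, so it's in house 4.
The bird owner is in house 3 (clue 1).
By clue 3, the cat owner is in house 2.
The only pet still possible for house 1 is fish.
Clue 4 places the person with the pine tree in house 1.
House 3's tree must be hickory (nothing else left).
So house 2 gets spruce for tree.
So: house 1 = pine/fish, house 2 = spruce/cat, house 3 = hickory/bird, house 4 = ash/turtle.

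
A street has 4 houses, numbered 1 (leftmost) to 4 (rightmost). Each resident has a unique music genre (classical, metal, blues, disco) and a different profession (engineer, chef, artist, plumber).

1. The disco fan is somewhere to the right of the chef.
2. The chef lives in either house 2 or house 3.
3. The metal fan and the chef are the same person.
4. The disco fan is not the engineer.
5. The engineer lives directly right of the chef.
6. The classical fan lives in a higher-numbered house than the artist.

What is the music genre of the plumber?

disco

House 1 music genre: only blues fits.
The disco fan is narrowed to house 3 or 4; consider each.
Placing it in house 3 leads to a contradiction, so it's in house 4.
By clue 4, the engineer is in house 3.
Clue 5: the chef is in house 2.
House 1 profession: only artist fits.
That leaves plumber as the profession for house 4.
Clue 3: the metal fan is in house 2.
House 3's music genre must be classical (nothing else left).
So: house 1 = blues/artist, house 2 = metal/chef, house 3 = classical/engineer, house 4 = disco/plumber.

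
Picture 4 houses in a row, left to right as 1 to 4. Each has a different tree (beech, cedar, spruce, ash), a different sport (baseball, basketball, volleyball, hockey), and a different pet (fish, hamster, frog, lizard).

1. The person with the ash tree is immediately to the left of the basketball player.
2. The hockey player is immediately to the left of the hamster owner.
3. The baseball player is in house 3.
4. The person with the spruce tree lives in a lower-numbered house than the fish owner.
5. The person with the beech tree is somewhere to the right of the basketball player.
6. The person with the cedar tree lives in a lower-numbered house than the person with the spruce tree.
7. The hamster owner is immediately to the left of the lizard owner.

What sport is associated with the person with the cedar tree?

basketball

By clue 3, the baseball player is in house 3.
So house 4 gets beech for tree.
So house 1 gets hockey for sport.
House 2 sport: only basketball fits.
House 4's sport must be volleyball (nothing else left).
The only pet still possible for house 1 is frog.
From clue 1, the person with the ash tree must be in house 1.
From clue 2, the hamster owner must be in house 2.
The lizard owner is in house 3 (clue 7).
So house 3 gets spruce for tree.
That leaves fish as the pet for house 4.
So house 2 gets cedar for tree.
So: house 1 = ash/hockey/frog, house 2 = cedar/basketball/hamster, house 3 = spruce/baseball/lizard, house 4 = beech/volleyball/fish.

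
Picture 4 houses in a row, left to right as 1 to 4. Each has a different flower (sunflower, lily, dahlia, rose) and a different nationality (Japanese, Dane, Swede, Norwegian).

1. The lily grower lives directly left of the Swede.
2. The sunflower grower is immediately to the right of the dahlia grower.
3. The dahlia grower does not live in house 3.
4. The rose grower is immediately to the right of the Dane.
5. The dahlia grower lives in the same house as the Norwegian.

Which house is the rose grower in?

4

So house 4 gets rose for flower.
Clue 4: the Dane is in house 3.
The dahlia grower is narrowed to house 1 or 2; consider each.
Placing it in house 2 leads to a contradiction, so it's in house 1.
From clue 2, the sunflower grower must be in house 2.
The Norwegian is in house 1 (clue 5).
House 3 flower: only lily fits.
By clue 1, the Swede is in house 4.
The only nationality still possible for house 2 is Japanese.
So: house 1 = dahlia/Norwegian, house 2 = sunflower/Japanese, house 3 = lily/Dane, house 4 = rose/Swede.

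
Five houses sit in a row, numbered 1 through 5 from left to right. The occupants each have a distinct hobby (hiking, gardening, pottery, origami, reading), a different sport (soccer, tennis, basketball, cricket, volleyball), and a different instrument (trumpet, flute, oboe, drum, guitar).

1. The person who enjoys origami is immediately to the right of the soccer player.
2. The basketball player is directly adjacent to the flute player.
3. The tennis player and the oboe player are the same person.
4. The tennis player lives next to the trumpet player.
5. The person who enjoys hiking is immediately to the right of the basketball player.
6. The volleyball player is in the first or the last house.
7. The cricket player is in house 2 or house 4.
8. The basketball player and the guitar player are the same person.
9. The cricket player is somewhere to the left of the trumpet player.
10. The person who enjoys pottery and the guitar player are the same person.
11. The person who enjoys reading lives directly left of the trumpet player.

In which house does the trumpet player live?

4

The cricket player is narrowed to house 2 or 4; consider each.
Placing it in house 4 leads to a contradiction, so it's in house 2.
The volleyball player is narrowed to house 1 or 5; consider each.
Placing it in house 1 leads to a contradiction, so it's in house 5.
The tennis player is narrowed to house 3 or 4; consider each.
Placing it in house 4 leads to a contradiction, so it's in house 3.
From clue 3, the oboe player must be in house 3.
Clue 4: the trumpet player is in house 4.
The person who enjoys reading is in house 3 (clue 11).
House 1 instrument: only guitar fits.
By clue 8, the basketball player is in house 1.
Clue 10 places the person who enjoys pottery in house 1.
So house 4 gets gardening for hobby.
House 4's sport must be soccer (nothing else left).
From clue 1, the person who enjoys origami must be in house 5.
From clue 2, the flute player must be in house 2.
From clue 5, the person who enjoys hiking must be in house 2.
House 5 instrument: only drum fits.
So: house 1 = pottery/basketball/guitar, house 2 = hiking/cricket/flute, house 3 = reading/tennis/oboe, house 4 = gardening/soccer/trumpet, house 5 = origami/volleyball/drum.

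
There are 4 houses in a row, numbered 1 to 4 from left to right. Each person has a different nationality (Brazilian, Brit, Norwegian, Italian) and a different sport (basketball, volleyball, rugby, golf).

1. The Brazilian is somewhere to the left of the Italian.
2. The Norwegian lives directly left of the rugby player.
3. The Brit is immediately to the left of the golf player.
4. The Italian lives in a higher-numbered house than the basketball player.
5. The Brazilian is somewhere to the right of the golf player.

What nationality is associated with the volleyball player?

Italian

The Brazilian is in house 3 (clue 5).
The golf player is in house 2 (clue 5).
So house 4 gets Italian for nationality.
Clue 2: the Norwegian is in house 2.
By clue 2, the rugby player is in house 3.
From clue 3, the Brit must be in house 1.
So house 4 gets volleyball for sport.
House 1's sport must be basketball (nothing else left).
So: house 1 = Brit/basketball, house 2 = Norwegian/golf, house 3 = Brazilian/rugby, house 4 = Italian/volleyball.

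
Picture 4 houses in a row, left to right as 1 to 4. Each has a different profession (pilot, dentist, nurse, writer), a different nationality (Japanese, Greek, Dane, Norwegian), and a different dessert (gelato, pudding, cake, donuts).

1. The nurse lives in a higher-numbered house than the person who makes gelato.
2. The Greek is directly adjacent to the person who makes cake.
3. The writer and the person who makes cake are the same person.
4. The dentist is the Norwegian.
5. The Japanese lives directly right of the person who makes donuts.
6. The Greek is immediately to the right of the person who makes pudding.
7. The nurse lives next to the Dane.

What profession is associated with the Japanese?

The only dessert still possible for house 4 is cake.
By clue 2, the Greek is in house 3.
Clue 3: the writer is in house 4.
The person who makes pudding is in house 2 (clue 6).
Clue 1: the person who makes gelato is in house 1.
The only dessert still possible for house 3 is donuts.
The Japanese is in house 4 (clue 5).
The dentist is narrowed to house 1 or 2; consider each.
Placing it in house 2 leads to a contradiction, so it's in house 1.
Clue 4: the Norwegian is in house 1.
House 2 nationality: only Dane fits.
From clue 7, the nurse must be in house 3.
House 2's profession must be pilot (nothing else left).
So: house 1 = dentist/Norwegian/gelato, house 2 = pilot/Dane/pudding, house 3 = nurse/Greek/donuts, house 4 = writer/Japanese/cake.

writer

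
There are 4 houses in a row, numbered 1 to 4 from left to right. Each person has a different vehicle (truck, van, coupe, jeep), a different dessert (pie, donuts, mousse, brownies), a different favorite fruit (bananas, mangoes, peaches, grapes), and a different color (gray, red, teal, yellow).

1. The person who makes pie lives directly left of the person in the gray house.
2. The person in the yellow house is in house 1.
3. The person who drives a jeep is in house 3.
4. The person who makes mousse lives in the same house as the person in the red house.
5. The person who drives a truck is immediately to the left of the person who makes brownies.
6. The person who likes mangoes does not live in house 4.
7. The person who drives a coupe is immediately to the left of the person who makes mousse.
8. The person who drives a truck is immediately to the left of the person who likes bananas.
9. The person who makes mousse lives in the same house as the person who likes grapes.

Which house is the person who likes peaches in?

The person in the yellow house is in house 1 (clue 2).
By clue 3, the person who drives a jeep is in house 3.
House 4 vehicle: only van fits.
House 4's dessert must be donuts (nothing else left).
That leaves peaches as the favorite fruit for house 4.
The only dessert still possible for house 1 is pie.
That leaves mangoes as the favorite fruit for house 1.
Clue 1: the person in the gray house is in house 2.
So house 3 gets red for color.
House 4's color must be teal (nothing else left).
By clue 4, the person who makes mousse is in house 3.
Clue 7: the person who drives a coupe is in house 2.
By clue 9, the person who likes grapes is in house 3.
So house 1 gets truck for vehicle.
House 2's dessert must be brownies (nothing else left).
The only favorite fruit still possible for house 2 is bananas.
So: house 1 = truck/pie/mangoes/yellow, house 2 = coupe/brownies/bananas/gray, house 3 = jeep/mousse/grapes/red, house 4 = van/donuts/peaches/teal.

4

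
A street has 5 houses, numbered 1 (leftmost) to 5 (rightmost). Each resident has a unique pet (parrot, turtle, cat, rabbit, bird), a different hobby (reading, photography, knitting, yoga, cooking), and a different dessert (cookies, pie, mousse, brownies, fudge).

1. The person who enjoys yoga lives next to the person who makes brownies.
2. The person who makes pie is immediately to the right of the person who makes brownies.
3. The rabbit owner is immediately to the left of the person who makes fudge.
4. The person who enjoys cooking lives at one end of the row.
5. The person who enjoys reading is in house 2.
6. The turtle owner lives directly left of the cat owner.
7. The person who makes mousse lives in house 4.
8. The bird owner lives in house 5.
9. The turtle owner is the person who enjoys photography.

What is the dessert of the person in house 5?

Clue 5: the person who enjoys reading is in house 2.
From clue 7, the person who makes mousse must be in house 4.
Clue 8 places the bird owner in house 5.
From clue 2, the person who makes pie must be in house 3.
The person who makes brownies is in house 2 (clue 2).
House 1's dessert must be cookies (nothing else left).
House 5's dessert must be fudge (nothing else left).
From clue 3, the rabbit owner must be in house 4.
So house 4 gets knitting for hobby.
The only hobby still possible for house 5 is cooking.
Clue 6 places the turtle owner in house 1.
Clue 9: the person who enjoys photography is in house 1.
House 2's pet must be cat (nothing else left).
So house 3 gets parrot for pet.
That leaves yoga as the hobby for house 3.
So: house 1 = turtle/photography/cookies, house 2 = cat/reading/brownies, house 3 = parrot/yoga/pie, house 4 = rabbit/knitting/mousse, house 5 = bird/cooking/fudge.

fudge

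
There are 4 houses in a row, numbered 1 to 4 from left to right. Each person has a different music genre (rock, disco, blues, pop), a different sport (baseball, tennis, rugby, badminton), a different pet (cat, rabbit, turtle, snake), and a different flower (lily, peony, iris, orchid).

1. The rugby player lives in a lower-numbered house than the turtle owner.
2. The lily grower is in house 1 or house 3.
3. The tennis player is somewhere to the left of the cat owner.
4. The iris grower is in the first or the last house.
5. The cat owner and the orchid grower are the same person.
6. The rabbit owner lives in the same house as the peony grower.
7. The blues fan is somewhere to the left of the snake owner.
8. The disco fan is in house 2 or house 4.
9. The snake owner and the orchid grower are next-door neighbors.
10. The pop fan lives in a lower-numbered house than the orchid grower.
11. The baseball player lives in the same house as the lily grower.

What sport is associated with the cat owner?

rugby

The only sport still possible for house 4 is badminton.
So house 1 gets rabbit for pet.
By clue 6, the peony grower is in house 1.
So house 2 gets orchid for flower.
House 3 flower: only lily fits.
House 4's flower must be iris (nothing else left).
Clue 5 places the cat owner in house 2.
From clue 9, the snake owner must be in house 3.
Clue 10 places the pop fan in house 1.
By clue 11, the baseball player is in house 3.
The only pet still possible for house 4 is turtle.
Clue 3: the tennis player is in house 1.
Clue 7 places the blues fan in house 2.
House 3 music genre: only rock fits.
House 4 music genre: only disco fits.
House 2 sport: only rugby fits.
So: house 1 = pop/tennis/rabbit/peony, house 2 = blues/rugby/cat/orchid, house 3 = rock/baseball/snake/lily, house 4 = disco/badminton/turtle/iris.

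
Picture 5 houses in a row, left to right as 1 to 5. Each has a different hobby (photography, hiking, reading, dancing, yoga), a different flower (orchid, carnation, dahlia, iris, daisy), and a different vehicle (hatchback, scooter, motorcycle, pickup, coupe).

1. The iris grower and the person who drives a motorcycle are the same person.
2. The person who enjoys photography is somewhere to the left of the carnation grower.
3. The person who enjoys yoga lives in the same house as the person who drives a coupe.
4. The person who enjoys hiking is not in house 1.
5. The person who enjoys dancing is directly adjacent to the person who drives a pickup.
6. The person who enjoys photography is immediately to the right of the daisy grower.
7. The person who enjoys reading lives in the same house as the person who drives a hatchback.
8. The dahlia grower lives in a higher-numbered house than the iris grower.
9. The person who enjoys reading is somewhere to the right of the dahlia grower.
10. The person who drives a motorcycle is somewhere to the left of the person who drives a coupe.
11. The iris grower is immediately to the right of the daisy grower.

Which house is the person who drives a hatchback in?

5

The only hobby still possible for house 1 is dancing.
The person who drives a pickup is in house 2 (clue 5).
That leaves scooter as the vehicle for house 1.
Clue 1: the iris grower is in house 3.
Clue 8 places the dahlia grower in house 4.
By clue 9, the person who enjoys reading is in house 5.
By clue 11, the daisy grower is in house 2.
House 1 flower: only orchid fits.
The only flower still possible for house 5 is carnation.
That leaves motorcycle as the vehicle for house 3.
Clue 3 places the person who enjoys yoga in house 4.
Clue 3 places the person who drives a coupe in house 4.
By clue 6, the person who enjoys photography is in house 3.
The person who drives a hatchback is in house 5 (clue 7).
House 2's hobby must be hiking (nothing else left).
So: house 1 = dancing/orchid/scooter, house 2 = hiking/daisy/pickup, house 3 = photography/iris/motorcycle, house 4 = yoga/dahlia/coupe, house 5 = reading/carnation/hatchback.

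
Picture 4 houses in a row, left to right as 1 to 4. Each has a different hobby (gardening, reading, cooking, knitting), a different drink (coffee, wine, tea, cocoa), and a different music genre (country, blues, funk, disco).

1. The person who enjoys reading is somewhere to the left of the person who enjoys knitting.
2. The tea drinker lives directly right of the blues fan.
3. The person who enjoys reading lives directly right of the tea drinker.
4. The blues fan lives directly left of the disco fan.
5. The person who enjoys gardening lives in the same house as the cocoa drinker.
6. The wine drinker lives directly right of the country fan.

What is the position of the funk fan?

Clue 3 places the person who enjoys reading in house 3.
From clue 3, the tea drinker must be in house 2.
The person who enjoys knitting is in house 4 (clue 1).
Clue 2: the blues fan is in house 1.
By clue 4, the disco fan is in house 2.
House 2 hobby: only cooking fits.
The only music genre still possible for house 4 is funk.
From clue 5, the cocoa drinker must be in house 1.
From clue 6, the wine drinker must be in house 4.
That leaves gardening as the hobby for house 1.
House 3 drink: only coffee fits.
House 3's music genre must be country (nothing else left).
So: house 1 = gardening/cocoa/blues, house 2 = cooking/tea/disco, house 3 = reading/coffee/country, house 4 = knitting/wine/funk.

4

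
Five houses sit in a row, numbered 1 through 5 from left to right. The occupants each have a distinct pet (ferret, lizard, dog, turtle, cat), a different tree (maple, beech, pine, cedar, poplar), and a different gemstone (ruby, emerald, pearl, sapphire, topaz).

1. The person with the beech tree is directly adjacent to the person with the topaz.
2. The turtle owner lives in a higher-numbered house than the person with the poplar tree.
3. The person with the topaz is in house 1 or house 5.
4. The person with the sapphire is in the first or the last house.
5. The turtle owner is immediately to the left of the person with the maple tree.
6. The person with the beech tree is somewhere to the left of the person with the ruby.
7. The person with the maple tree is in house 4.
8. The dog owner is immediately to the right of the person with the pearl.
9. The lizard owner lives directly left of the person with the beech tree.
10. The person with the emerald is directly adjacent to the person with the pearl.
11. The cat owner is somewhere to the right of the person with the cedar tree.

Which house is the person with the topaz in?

1

Clue 7: the person with the maple tree is in house 4.
House 5's tree must be pine (nothing else left).
By clue 1, the person with the beech tree is in house 2.
Clue 1: the person with the topaz is in house 1.
The turtle owner is in house 3 (clue 5).
By clue 9, the lizard owner is in house 1.
By clue 2, the person with the poplar tree is in house 1.
House 3's tree must be cedar (nothing else left).
House 2 gemstone: only emerald fits.
House 5 gemstone: only sapphire fits.
Clue 10 places the person with the pearl in house 3.
House 2 pet: only ferret fits.
So house 4 gets ruby for gemstone.
Clue 8: the dog owner is in house 4.
House 5 pet: only cat fits.
So: house 1 = lizard/poplar/topaz, house 2 = ferret/beech/emerald, house 3 = turtle/cedar/pearl, house 4 = dog/maple/ruby, house 5 = cat/pine/sapphire.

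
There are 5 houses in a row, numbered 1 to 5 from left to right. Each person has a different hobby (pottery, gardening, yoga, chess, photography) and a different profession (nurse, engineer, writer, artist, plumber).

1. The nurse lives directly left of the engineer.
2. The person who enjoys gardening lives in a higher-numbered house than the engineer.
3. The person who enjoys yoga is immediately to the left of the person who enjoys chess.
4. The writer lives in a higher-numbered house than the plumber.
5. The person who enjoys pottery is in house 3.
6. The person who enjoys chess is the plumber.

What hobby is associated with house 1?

Clue 5: the person who enjoys pottery is in house 3.
The person who enjoys yoga is in house 1 (clue 3).
From clue 3, the person who enjoys chess must be in house 2.
The plumber is in house 2 (clue 6).
By clue 1, the nurse is in house 3.
The engineer is in house 4 (clue 1).
The person who enjoys gardening is in house 5 (clue 2).
House 4 hobby: only photography fits.
House 1 profession: only artist fits.
So house 5 gets writer for profession.
So: house 1 = yoga/artist, house 2 = chess/plumber, house 3 = pottery/nurse, house 4 = photography/engineer, house 5 = gardening/writer.

yoga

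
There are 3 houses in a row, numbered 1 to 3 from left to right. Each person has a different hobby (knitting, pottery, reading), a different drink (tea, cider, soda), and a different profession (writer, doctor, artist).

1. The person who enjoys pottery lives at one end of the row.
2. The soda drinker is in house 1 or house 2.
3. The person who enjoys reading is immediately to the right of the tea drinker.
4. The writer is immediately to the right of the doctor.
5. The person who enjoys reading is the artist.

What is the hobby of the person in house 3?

House 3's drink must be cider (nothing else left).
So house 1 gets doctor for profession.
Clue 4 places the writer in house 2.
The only profession still possible for house 3 is artist.
Clue 5 places the person who enjoys reading in house 3.
House 2 hobby: only knitting fits.
By clue 3, the tea drinker is in house 2.
The only hobby still possible for house 1 is pottery.
The only drink still possible for house 1 is soda.
So: house 1 = pottery/soda/doctor, house 2 = knitting/tea/writer, house 3 = reading/cider/artist.

reading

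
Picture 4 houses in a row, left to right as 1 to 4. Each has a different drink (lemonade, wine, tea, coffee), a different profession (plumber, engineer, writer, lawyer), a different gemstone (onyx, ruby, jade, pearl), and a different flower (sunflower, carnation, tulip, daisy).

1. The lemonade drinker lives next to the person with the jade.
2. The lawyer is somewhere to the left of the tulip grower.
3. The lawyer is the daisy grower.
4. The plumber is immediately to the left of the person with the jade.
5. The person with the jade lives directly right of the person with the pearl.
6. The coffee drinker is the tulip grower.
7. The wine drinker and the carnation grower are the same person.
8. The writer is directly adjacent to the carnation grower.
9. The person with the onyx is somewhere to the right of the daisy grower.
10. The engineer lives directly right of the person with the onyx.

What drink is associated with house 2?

tea

The engineer is narrowed to house 3 or 4; consider each.
Placing it in house 3 leads to a contradiction, so it's in house 4.
Clue 10 places the person with the onyx in house 3.
From clue 5, the person with the jade must be in house 2.
By clue 5, the person with the pearl is in house 1.
The only gemstone still possible for house 4 is ruby.
Clue 4: the plumber is in house 1.
So house 2 gets lawyer for profession.
House 3 profession: only writer fits.
The daisy grower is in house 2 (clue 3).
House 1 flower: only sunflower fits.
House 3's flower must be tulip (nothing else left).
House 4's flower must be carnation (nothing else left).
Clue 6 places the coffee drinker in house 3.
The wine drinker is in house 4 (clue 7).
That leaves tea as the drink for house 2.
That leaves lemonade as the drink for house 1.
So: house 1 = lemonade/plumber/pearl/sunflower, house 2 = tea/lawyer/jade/daisy, house 3 = coffee/writer/onyx/tulip, house 4 = wine/engineer/ruby/carnation.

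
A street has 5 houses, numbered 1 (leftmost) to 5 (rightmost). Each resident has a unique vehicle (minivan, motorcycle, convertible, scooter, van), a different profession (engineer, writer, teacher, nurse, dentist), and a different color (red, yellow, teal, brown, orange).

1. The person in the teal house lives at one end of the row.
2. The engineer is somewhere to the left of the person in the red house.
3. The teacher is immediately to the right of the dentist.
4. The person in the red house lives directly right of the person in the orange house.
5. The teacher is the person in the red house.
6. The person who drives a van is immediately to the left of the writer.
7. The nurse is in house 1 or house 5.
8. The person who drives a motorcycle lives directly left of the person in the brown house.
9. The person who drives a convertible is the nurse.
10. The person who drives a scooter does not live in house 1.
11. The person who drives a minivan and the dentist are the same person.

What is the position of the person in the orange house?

The person who drives a convertible is narrowed to house 1 or 5; consider each.
Placing it in house 1 leads to a contradiction, so it's in house 5.
By clue 9, the nurse is in house 5.
The person in the teal house is narrowed to house 1 or 5; consider each.
Placing it in house 5 leads to a contradiction, so it's in house 1.
The only profession still possible for house 1 is engineer.
The person who drives a minivan is narrowed to house 2 or 3; consider each.
Placing it in house 2 leads to a contradiction, so it's in house 3.
Clue 11 places the dentist in house 3.
House 2 profession: only writer fits.
The only profession still possible for house 4 is teacher.
From clue 5, the person in the red house must be in house 4.
Clue 6 places the person who drives a van in house 1.
By clue 4, the person in the orange house is in house 3.
The only color still possible for house 2 is yellow.
House 5's color must be brown (nothing else left).
Clue 8 places the person who drives a motorcycle in house 4.
The only vehicle still possible for house 2 is scooter.
So: house 1 = van/engineer/teal, house 2 = scooter/writer/yellow, house 3 = minivan/dentist/orange, house 4 = motorcycle/teacher/red, house 5 = convertible/nurse/brown.

3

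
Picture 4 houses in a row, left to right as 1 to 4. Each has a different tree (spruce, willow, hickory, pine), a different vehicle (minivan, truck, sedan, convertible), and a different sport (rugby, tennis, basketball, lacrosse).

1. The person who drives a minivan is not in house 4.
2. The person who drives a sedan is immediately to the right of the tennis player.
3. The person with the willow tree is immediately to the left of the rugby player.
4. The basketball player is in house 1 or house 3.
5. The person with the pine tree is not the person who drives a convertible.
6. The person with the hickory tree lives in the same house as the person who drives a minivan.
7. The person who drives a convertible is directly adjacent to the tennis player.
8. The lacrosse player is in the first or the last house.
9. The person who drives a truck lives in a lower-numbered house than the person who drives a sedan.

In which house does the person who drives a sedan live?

4

The basketball player is narrowed to house 1 or 3; consider each.
Placing it in house 3 leads to a contradiction, so it's in house 1.
The only sport still possible for house 4 is lacrosse.
The person with the willow tree is narrowed to house 1 or 2; consider each.
Placing it in house 2 leads to a contradiction, so it's in house 1.
Clue 3 places the rugby player in house 2.
The only sport still possible for house 3 is tennis.
Clue 2 places the person who drives a sedan in house 4.
So house 1 gets truck for vehicle.
So house 2 gets convertible for vehicle.
The only vehicle still possible for house 3 is minivan.
By clue 6, the person with the hickory tree is in house 3.
House 2's tree must be spruce (nothing else left).
That leaves pine as the tree for house 4.
So: house 1 = willow/truck/basketball, house 2 = spruce/convertible/rugby, house 3 = hickory/minivan/tennis, house 4 = pine/sedan/lacrosse.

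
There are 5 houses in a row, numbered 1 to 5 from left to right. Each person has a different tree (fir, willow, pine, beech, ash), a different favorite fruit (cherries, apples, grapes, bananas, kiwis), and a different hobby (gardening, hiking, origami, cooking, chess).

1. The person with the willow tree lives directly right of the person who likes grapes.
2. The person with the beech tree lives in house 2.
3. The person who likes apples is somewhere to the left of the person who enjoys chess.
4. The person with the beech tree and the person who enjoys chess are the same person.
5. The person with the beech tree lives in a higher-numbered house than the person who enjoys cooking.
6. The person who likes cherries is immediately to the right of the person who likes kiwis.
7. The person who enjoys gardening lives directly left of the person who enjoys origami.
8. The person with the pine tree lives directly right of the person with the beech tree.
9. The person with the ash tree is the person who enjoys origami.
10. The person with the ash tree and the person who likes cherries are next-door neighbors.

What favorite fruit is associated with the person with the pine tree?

From clue 2, the person with the beech tree must be in house 2.
By clue 4, the person who enjoys chess is in house 2.
By clue 5, the person who enjoys cooking is in house 1.
The person with the pine tree is in house 3 (clue 8).
House 1 tree: only fir fits.
The person who likes apples is in house 1 (clue 3).
The person with the ash tree is narrowed to house 4 or 5; consider each.
Placing it in house 5 leads to a contradiction, so it's in house 4.
From clue 9, the person who enjoys origami must be in house 4.
The only tree still possible for house 5 is willow.
The only hobby still possible for house 5 is hiking.
From clue 1, the person who likes grapes must be in house 4.
House 2's favorite fruit must be kiwis (nothing else left).
That leaves gardening as the hobby for house 3.
From clue 6, the person who likes cherries must be in house 3.
House 5's favorite fruit must be bananas (nothing else left).
So: house 1 = fir/apples/cooking, house 2 = beech/kiwis/chess, house 3 = pine/cherries/gardening, house 4 = ash/grapes/origami, house 5 = willow/bananas/hiking.

cherries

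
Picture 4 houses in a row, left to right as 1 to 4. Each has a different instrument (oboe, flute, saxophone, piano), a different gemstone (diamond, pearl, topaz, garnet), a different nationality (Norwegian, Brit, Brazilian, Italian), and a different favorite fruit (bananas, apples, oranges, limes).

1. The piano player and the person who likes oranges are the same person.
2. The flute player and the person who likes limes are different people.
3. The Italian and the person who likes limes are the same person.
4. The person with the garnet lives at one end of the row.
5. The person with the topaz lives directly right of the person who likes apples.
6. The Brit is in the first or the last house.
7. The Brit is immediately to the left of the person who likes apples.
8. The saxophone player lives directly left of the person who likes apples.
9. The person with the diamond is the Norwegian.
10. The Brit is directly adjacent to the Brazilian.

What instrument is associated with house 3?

From clue 7, the Brit must be in house 1.
From clue 7, the person who likes apples must be in house 2.
The saxophone player is in house 1 (clue 8).
By clue 10, the Brazilian is in house 2.
Clue 5: the person with the topaz is in house 3.
So house 2 gets pearl for gemstone.
House 1's favorite fruit must be bananas (nothing else left).
Clue 9: the Norwegian is in house 4.
So house 1 gets garnet for gemstone.
So house 4 gets diamond for gemstone.
House 3's nationality must be Italian (nothing else left).
Clue 3: the person who likes limes is in house 3.
That leaves oranges as the favorite fruit for house 4.
From clue 1, the piano player must be in house 4.
The only instrument still possible for house 3 is oboe.
The only instrument still possible for house 2 is flute.
So: house 1 = saxophone/garnet/Brit/bananas, house 2 = flute/pearl/Brazilian/apples, house 3 = oboe/topaz/Italian/limes, house 4 = piano/diamond/Norwegian/oranges.

oboe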